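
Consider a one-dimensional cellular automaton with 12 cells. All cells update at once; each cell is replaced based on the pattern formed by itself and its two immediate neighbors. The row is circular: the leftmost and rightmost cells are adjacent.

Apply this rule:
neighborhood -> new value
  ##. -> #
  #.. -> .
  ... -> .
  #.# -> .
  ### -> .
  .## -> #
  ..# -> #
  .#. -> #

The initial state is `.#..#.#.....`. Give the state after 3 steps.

step 1: ##.##.#.....
step 2: ##.##.#....#
step 3: .#.##.#...##

.#.##.#...##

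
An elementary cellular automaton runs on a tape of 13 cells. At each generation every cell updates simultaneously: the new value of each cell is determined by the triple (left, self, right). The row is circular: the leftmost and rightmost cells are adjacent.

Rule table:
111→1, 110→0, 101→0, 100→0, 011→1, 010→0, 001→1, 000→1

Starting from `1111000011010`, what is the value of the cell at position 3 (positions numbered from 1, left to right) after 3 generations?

generation 1: 1110011110000
generation 2: 1100111100111
generation 3: 1001111001111
position 3 holds 0

0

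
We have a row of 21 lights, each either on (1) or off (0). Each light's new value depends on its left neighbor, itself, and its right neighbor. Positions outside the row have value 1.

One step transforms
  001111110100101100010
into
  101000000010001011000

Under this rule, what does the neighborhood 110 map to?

At position 7 the neighborhood is 110; the next row has 0 there.

0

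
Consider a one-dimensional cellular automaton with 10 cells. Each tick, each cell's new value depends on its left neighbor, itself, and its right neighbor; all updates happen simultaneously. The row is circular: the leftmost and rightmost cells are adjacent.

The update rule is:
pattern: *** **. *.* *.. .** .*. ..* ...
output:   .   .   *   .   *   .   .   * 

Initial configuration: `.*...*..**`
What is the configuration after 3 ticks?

*..*....*.
.....**..*
.***.*....

.***.*....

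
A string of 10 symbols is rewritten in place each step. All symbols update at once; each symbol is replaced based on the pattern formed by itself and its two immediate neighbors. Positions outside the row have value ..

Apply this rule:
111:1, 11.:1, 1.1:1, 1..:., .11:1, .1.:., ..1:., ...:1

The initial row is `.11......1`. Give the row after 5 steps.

step 1: .11.1111..
step 2: .1111111.1
step 3: .11111111.
step 4: .11111111.  (fixed point — unchanged through step 5)

.11111111.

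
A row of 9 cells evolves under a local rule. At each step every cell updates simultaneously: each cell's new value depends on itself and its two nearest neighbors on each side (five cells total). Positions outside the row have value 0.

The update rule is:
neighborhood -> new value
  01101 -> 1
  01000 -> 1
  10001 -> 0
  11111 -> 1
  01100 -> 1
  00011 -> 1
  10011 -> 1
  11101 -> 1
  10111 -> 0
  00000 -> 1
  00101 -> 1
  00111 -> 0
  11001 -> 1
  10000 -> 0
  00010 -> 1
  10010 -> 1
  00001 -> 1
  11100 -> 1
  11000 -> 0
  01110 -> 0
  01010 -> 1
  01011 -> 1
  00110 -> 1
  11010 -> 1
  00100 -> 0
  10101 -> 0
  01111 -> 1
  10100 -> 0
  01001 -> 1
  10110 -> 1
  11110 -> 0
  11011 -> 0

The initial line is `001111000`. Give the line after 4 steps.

step 1: 110101001
step 2: 111010110
step 3: 001101110
step 4: 111100010

111100010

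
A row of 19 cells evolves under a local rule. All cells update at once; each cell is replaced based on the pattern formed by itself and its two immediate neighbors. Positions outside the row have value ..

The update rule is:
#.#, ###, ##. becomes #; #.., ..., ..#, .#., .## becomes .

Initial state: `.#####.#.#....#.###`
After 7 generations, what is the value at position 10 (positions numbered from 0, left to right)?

.

..#####.#......#.##
...#####........#.#
....####.........#.
.....###...........
......##...........
.......#...........
...................
position 10 holds .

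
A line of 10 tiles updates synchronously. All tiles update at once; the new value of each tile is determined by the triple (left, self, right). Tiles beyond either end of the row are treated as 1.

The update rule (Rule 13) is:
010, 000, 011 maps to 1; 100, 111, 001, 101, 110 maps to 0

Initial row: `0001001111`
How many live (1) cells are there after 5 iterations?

iteration 1: 0101001000
iteration 2: 0101001010
iteration 3: 0101001010  (fixed point — unchanged through iteration 5)
count of 1: 4

4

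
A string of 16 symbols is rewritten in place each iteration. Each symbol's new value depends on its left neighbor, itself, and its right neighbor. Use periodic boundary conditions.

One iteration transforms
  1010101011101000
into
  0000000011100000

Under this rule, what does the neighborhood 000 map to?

0

At position 14 the neighborhood is 000; the next row has 0 there.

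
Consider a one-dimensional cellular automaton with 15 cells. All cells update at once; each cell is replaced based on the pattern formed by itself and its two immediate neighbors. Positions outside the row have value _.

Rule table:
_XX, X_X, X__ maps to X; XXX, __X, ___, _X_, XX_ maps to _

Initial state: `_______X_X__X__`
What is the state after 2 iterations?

________X_X__X_
_________X_X__X

_________X_X__X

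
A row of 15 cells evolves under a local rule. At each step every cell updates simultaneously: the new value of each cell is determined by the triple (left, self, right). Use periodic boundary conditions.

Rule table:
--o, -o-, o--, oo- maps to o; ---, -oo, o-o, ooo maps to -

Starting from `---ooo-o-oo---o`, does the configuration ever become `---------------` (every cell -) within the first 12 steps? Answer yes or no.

o-o--o-o--oo-oo
o-oooo-ooo-o---
o----o---o-oo-o
oo--ooo-oo--o--
-ooo--o--oooooo
---oooooo-----o
o-o-----oo---oo
o-oo---o-oo-o--
o--oo-oo--o-ooo
ooo-o--oooo----
--o-ooo---oo--o
ooo---oo-o-oooo
step 12 is ooo---oo-o-oooo, still not uniform -

no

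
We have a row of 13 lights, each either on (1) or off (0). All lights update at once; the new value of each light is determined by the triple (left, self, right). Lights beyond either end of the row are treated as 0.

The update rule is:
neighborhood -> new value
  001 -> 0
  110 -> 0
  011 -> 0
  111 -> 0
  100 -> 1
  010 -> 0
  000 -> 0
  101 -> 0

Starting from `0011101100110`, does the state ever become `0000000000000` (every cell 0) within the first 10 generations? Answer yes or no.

yes

0000000010001
0000000001000
0000000000100
0000000000010
0000000000001
0000000000000
all cells are 0 at generation 6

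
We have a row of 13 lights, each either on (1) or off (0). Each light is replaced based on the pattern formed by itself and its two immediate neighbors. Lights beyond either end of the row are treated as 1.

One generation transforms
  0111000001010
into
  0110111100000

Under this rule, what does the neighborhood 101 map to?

At position 0 the neighborhood is 101; the next row has 0 there.

0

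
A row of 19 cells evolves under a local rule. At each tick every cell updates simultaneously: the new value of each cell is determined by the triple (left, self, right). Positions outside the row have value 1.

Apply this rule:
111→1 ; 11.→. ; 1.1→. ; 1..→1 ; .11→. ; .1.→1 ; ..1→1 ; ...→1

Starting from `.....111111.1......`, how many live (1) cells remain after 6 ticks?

12

11111.1111..1111111
1111...11.11.111111
111.111.......11111
11...1.1111111.1111
1.1111..11111...111
...11.11.111.111.11
count of 1: 12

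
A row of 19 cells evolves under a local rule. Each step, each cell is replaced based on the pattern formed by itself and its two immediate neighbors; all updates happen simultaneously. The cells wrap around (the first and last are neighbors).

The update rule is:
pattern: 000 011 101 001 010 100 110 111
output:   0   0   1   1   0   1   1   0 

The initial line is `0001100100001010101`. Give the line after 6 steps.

0101010110110110101

1010111010010101010
0101001101101010101
1010110110110101010
0101011011011010101
1010101101101101010
0101010110110110101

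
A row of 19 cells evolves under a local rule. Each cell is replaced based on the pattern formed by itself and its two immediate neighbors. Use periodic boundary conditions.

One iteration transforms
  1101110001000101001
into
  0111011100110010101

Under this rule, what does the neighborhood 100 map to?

1

At position 6 the neighborhood is 100; the next row has 1 there.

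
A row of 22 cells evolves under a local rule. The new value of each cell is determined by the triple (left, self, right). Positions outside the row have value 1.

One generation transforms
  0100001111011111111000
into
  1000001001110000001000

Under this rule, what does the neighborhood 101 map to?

1

At position 0 the neighborhood is 101; the next row has 1 there.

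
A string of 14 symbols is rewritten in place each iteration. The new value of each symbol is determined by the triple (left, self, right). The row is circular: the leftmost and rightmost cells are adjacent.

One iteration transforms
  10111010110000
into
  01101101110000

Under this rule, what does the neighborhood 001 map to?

At position 13 the neighborhood is 001; the next row has 0 there.

0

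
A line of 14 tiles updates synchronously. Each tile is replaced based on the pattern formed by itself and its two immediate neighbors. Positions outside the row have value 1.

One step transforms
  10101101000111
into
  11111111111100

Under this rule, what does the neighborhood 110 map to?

1

At position 0 the neighborhood is 110; the next row has 1 there.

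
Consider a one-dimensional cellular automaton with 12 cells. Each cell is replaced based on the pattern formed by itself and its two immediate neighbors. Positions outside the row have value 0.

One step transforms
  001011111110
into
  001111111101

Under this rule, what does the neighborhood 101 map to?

1

At position 3 the neighborhood is 101; the next row has 1 there.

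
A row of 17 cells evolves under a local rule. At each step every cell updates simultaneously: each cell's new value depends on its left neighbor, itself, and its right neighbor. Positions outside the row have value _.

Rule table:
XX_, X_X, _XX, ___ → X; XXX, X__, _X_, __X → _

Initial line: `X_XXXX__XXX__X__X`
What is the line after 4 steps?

_XXXX__X_XX___X__

step 1: _XX__X__X_X______
step 2: _XX______X__XXXXX
step 3: _XX_XXXX____X___X
step 4: _XXXX__X_XX___X__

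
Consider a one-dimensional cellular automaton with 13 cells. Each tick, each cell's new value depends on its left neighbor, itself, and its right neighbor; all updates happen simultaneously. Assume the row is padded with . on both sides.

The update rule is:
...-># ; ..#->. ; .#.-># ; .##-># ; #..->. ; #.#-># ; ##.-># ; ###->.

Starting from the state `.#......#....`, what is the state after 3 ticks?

.#.#..#...###

.#.####.#.###
.###..#####.#
.#.#..#...###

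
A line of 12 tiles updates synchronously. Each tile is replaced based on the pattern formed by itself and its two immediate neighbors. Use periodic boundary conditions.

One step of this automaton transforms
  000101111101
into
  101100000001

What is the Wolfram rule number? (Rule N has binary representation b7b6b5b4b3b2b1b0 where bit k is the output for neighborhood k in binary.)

position 6: 111 → 0  (bit 7 = 0)
position 9: 110 → 0  (bit 6 = 0)
position 4: 101 → 0  (bit 5 = 0)
position 0: 100 → 1  (bit 4 = 1)
position 5: 011 → 0  (bit 3 = 0)
position 3: 010 → 1  (bit 2 = 1)
position 2: 001 → 1  (bit 1 = 1)
position 1: 000 → 0  (bit 0 = 0)
bits b7..b0 = 00010110 = 22

22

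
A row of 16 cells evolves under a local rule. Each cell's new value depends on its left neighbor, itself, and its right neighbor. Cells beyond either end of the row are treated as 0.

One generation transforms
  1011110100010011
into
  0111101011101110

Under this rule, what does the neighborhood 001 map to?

At position 10 the neighborhood is 001; the next row has 1 there.

1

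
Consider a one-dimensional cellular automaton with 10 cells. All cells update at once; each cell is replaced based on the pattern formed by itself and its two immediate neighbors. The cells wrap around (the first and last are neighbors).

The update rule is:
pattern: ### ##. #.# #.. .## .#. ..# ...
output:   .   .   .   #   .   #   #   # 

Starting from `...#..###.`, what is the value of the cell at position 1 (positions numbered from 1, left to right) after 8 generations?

.

######...#
......###.
######...#  (repeats generation 1; period 2)
generation 8: ......###.
position 1 holds .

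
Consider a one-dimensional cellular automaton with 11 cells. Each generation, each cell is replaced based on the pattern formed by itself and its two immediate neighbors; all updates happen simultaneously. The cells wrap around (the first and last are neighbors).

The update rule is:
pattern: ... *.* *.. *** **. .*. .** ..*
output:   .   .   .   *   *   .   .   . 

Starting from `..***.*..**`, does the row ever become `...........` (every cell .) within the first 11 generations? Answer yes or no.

yes

...**.....*
....*......
...........
all cells are . at generation 3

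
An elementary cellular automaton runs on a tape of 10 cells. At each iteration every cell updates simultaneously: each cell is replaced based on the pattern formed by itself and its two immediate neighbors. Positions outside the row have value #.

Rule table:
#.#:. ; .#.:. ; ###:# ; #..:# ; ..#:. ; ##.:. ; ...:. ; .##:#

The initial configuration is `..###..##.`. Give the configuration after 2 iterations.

..#.....#.

#.##.#.#..
..#.....#.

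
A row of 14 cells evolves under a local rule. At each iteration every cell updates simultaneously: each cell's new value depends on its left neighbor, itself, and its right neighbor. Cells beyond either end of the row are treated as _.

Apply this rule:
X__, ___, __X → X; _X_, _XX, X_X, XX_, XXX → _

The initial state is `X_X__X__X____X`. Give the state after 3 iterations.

iteration 1: ___XX_XX_XXXX_
iteration 2: XXX__________X
iteration 3: ___XXXXXXXXXX_

___XXXXXXXXXX_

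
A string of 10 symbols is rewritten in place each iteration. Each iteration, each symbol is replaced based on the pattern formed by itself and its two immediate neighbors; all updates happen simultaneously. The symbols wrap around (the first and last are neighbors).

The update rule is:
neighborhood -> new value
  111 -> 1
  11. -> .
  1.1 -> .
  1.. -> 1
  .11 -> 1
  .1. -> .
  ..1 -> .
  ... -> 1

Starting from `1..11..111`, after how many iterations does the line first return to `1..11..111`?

.1.1.1.111
.......11.
111111.1.1
11111....1
1111.111.1
111..11..1
11.1.1.1.1
1........1
.1111111.1
.111111...
.11111.111
.1111..11.
.111.1.1.1
.11.......
.1.1111111
...111111.
11.11111.1
1..1111..1
.1.111.1.1
...11.....
11.1.11111
1....11111
.111.11111
.11..1111.
.1.1.111.1
.....11...
1111.1.111
111....111
11.111.111
1..11..111

30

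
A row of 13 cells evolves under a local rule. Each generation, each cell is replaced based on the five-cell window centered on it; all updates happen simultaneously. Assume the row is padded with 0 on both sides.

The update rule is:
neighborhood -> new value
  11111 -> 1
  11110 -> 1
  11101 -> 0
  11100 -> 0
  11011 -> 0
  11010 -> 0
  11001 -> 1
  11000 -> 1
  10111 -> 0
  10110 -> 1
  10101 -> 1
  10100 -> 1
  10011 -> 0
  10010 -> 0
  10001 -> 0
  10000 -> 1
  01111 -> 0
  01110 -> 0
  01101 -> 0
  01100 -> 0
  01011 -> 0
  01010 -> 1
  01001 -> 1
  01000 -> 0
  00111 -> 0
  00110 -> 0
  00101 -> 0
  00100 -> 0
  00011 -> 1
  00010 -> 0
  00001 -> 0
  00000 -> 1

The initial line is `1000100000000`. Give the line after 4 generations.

0001000100011

0000001111111
1111010011110
0010011000101
0001000100011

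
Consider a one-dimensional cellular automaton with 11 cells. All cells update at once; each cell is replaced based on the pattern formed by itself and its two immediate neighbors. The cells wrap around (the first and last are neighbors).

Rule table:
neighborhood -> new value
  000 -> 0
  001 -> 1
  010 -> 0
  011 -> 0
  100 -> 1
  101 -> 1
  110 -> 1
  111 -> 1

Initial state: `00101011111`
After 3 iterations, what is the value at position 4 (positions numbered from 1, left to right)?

1

iteration 1: 11010101111
iteration 2: 11101010111
iteration 3: 11110101011
position 4 holds 1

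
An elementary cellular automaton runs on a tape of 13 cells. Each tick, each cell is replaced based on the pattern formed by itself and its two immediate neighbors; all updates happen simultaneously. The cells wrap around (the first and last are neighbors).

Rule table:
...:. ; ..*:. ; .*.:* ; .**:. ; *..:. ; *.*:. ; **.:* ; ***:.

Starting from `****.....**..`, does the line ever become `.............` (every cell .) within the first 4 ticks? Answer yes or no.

tick 1: ...*......*..
tick 2: ...*......*..  (fixed point — unchanged through tick 4)
tick 4 is ...*......*.., still not uniform .

no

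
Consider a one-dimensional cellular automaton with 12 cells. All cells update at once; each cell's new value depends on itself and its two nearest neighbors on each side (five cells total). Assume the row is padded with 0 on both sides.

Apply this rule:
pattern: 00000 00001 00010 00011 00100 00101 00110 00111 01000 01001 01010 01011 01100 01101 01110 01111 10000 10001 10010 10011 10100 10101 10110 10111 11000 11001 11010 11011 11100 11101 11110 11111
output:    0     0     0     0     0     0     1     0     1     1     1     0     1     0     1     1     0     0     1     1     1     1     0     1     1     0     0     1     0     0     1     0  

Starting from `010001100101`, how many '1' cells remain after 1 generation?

generation 1: 001001101011
count of 1: 6

6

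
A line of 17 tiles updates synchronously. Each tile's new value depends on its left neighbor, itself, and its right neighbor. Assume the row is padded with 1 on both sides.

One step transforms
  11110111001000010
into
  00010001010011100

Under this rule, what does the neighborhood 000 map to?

1

At position 12 the neighborhood is 000; the next row has 1 there.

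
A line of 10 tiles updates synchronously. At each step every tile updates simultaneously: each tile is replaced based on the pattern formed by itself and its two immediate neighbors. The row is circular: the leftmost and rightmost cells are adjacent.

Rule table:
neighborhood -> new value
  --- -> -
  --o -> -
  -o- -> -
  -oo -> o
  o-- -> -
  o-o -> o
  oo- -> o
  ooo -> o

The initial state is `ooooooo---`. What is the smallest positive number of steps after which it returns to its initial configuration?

ooooooo---

1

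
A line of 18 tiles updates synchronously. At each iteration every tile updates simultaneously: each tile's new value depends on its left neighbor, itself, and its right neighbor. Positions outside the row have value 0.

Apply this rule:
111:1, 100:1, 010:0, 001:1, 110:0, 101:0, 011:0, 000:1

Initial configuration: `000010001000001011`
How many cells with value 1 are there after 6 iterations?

7

111101110111110000
011000100011101111
100111011101000110
011010001000111001
100001110111010110
011110100010000001
count of 1: 7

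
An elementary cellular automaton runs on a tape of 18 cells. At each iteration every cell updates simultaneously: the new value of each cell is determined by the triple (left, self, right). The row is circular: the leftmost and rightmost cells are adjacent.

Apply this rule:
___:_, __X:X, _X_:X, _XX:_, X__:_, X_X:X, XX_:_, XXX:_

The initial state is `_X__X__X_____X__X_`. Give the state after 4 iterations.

XX_XX_XX____XX_XX_
__X__X_____X__X__X
_XX_XX____XX_XX_XX
X__X_____X__X__X__

X__X_____X__X__X__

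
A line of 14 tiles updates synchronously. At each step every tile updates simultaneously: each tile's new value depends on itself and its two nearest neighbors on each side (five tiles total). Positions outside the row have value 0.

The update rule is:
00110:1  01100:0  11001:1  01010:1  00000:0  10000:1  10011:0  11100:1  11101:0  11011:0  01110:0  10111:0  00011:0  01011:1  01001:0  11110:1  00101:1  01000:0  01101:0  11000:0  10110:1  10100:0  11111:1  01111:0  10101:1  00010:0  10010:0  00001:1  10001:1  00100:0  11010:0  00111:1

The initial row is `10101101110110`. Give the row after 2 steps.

10111010010001

11111000000100
10111010010001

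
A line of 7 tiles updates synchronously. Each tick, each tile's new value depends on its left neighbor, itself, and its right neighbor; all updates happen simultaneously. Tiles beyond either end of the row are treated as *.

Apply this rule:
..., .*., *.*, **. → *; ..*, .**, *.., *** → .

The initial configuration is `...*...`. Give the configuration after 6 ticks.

.*.*.*.
*******
.......
.*****.
*....**
*.**...

*.**...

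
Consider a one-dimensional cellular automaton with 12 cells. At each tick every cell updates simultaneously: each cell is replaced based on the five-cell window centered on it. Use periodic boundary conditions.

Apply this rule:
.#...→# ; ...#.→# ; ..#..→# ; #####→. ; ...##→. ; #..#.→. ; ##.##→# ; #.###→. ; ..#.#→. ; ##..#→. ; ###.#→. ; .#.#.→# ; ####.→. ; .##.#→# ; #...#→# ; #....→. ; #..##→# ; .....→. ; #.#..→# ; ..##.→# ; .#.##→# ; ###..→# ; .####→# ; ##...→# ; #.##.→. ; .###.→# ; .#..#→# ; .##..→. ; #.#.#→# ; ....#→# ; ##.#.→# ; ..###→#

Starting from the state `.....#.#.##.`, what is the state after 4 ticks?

...##.###..#
##.###.##..#
#.#.#.#...##
.########.##

.########.##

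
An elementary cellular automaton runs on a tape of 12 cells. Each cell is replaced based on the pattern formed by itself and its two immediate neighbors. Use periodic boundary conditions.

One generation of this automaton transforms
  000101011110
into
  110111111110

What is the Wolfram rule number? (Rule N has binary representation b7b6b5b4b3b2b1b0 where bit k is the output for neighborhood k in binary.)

237

position 8: 111 → 1  (bit 7 = 1)
position 10: 110 → 1  (bit 6 = 1)
position 4: 101 → 1  (bit 5 = 1)
position 11: 100 → 0  (bit 4 = 0)
position 7: 011 → 1  (bit 3 = 1)
position 3: 010 → 1  (bit 2 = 1)
position 2: 001 → 0  (bit 1 = 0)
position 0: 000 → 1  (bit 0 = 1)
bits b7..b0 = 11101101 = 237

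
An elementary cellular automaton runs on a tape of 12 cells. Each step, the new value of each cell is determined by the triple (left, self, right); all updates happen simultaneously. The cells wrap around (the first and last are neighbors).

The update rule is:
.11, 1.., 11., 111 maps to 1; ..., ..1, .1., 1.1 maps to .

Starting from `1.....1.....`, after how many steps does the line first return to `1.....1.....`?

step 1: .1.....1....
step 2: ..1.....1...
step 3: ...1.....1..
step 4: ....1.....1.
step 5: .....1.....1
step 6: 1.....1.....

6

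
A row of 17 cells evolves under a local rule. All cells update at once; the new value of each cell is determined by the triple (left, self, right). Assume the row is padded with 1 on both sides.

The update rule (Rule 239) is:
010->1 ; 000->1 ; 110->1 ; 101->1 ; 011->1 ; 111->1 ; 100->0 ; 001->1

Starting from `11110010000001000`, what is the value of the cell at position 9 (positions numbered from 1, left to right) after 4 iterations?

1

11110110111111011
11111111111111111
11111111111111111  (fixed point — unchanged through iteration 4)
position 9 holds 1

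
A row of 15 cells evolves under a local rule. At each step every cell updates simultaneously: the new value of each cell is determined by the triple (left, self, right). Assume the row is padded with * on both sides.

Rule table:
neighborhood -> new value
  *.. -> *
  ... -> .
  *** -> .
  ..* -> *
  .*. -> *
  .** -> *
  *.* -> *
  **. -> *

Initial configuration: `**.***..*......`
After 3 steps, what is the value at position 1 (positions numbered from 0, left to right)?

*

.***.*****....*
**.***...**..**
.***.**.******.
position 1 holds *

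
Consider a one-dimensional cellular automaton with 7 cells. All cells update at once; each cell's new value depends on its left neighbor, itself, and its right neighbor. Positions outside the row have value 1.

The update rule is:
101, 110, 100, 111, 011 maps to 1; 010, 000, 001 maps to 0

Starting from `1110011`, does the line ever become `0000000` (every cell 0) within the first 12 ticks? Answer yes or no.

tick 1: 1111011
tick 2: 1111111
tick 3: 1111111  (fixed point — unchanged through tick 12)
tick 12 is 1111111, still not uniform 0

no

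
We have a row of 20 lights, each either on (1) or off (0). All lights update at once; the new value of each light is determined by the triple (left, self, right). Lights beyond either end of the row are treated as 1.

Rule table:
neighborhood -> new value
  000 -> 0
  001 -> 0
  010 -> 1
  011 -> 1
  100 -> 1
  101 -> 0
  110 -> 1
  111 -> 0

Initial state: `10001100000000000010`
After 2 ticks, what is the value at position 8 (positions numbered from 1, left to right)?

1

11001110000000000010
01101011000000000010
position 8 holds 1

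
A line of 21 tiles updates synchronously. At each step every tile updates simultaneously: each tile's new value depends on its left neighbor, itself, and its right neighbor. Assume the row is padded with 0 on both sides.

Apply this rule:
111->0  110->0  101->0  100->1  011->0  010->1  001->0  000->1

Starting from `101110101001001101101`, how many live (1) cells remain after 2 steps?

100000101101100000001
111110100000011111101
count of 1: 13

13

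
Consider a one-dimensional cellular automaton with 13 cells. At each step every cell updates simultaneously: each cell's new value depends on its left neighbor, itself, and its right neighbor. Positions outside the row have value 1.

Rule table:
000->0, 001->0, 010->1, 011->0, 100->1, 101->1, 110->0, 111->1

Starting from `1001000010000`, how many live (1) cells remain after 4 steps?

6

step 1: 0101100011000
step 2: 1110010000100
step 3: 1101011000110
step 4: 1011100100001
count of 1: 6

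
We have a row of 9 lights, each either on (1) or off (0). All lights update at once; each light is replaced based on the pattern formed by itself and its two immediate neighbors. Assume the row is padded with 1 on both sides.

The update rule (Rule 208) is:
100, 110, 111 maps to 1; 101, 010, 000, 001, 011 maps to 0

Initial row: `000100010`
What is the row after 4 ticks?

111100010

100010000
110001000
111000100
111100010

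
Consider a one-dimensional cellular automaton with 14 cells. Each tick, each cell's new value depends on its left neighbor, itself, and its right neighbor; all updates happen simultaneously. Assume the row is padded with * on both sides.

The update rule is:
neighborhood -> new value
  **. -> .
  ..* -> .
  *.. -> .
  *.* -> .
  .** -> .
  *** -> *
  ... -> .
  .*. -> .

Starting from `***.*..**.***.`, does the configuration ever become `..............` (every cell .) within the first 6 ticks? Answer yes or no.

yes

**.........*..
*.............
..............
all cells are . at tick 3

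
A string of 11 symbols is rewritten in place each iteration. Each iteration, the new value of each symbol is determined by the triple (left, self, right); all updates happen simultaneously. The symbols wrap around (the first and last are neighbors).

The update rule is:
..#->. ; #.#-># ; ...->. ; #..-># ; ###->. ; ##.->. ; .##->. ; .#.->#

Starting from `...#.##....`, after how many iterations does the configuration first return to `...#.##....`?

...##..#...
.....#.##..
.....##..#.
.......#.##
#......##..
##.......#.
..#......##
#.##.......
##..#......
..#.##.....
..##..#....
....#.##...
....##..#..
......#.##.
......##..#
#.......#.#
.#......##.
.##.......#
#..#......#
.#.##......
.##..#.....
...#.##....

22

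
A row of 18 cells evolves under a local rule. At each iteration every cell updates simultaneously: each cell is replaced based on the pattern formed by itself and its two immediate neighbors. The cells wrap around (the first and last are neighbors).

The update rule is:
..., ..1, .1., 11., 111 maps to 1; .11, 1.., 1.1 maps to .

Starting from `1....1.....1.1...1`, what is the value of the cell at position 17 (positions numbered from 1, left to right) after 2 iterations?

iteration 1: 1.1111.11111.1.11.
iteration 2: 1..111..1111.1..1.
position 17 holds 1

1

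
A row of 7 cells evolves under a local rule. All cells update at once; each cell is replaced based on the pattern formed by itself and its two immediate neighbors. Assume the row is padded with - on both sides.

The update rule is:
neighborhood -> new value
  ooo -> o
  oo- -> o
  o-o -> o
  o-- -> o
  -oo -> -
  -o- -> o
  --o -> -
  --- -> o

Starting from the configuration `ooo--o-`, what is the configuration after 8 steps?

-ooo-oo
--ooo-o
o--oooo
oo--ooo
-oo--oo
--oo--o
o--oo-o
oo--ooo

oo--ooo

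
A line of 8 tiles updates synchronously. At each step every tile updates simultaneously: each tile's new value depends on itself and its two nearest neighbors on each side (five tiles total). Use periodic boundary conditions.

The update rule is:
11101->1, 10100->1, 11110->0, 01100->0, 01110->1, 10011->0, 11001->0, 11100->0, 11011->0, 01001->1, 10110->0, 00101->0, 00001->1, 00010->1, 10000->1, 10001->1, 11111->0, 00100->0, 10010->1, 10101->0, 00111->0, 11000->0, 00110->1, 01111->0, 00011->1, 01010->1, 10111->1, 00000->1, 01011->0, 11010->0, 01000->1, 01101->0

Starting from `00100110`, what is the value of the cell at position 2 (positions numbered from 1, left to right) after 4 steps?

11010100
10001110
11110110
10010000
position 2 holds 0

0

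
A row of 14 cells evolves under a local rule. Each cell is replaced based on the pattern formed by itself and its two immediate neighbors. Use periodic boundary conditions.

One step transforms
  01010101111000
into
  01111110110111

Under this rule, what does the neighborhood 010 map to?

1

At position 1 the neighborhood is 010; the next row has 1 there.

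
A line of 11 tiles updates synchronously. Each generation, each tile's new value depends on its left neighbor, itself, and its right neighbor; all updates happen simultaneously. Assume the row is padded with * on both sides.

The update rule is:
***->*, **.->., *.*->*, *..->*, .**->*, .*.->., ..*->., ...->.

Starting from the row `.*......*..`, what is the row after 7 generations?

*.*.*.*.*.*

generation 1: *.*......*.
generation 2: .*.*......*
generation 3: *.*.*.....*
generation 4: .*.*.*....*
generation 5: *.*.*.*...*
generation 6: .*.*.*.*..*
generation 7: *.*.*.*.*.*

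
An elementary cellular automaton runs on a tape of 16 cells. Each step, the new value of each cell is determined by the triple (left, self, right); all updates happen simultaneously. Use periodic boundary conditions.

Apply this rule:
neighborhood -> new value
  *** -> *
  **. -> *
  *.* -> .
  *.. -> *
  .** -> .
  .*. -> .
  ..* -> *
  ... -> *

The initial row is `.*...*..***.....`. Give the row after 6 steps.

*****..**..*..**

step 1: *.***.**.*******
step 2: *..**..*..******
step 3: ***.***.**.*****
step 4: ***..**..*..****
step 5: *****.***.**.***
step 6: *****..**..*..**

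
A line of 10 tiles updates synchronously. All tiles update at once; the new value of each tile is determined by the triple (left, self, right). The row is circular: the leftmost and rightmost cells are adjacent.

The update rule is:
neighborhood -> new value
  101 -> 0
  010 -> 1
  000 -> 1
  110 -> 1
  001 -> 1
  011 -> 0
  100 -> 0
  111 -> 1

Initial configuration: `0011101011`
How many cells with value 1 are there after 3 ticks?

5

tick 1: 0101101001
tick 2: 0100101011
tick 3: 0101101001
count of 1: 5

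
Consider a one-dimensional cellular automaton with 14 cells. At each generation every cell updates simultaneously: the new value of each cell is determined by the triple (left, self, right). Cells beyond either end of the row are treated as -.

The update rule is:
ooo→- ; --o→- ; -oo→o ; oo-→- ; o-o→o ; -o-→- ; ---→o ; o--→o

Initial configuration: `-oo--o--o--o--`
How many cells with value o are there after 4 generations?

generation 1: -o-o--o--o--oo
generation 2: --o-o--o--o-o-
generation 3: o--o-o--o--o-o
generation 4: -o--o-o--o--o-
count of o: 5

5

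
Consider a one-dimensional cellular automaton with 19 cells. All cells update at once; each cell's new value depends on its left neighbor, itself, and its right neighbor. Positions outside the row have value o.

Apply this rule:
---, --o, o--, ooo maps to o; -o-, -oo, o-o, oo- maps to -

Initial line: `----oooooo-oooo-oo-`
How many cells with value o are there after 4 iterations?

9

oooo-oooo---oo-----
ooo---oo-ooo--ooooo
oo-ooo----o-oo-oooo
o---o-oooo------ooo
count of o: 9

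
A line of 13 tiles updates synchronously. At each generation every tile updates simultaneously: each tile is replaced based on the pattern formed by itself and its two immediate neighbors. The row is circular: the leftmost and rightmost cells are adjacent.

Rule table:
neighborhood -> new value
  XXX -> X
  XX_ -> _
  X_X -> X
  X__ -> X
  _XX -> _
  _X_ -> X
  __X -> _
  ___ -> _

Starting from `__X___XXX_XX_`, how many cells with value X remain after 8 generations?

6

__XX___X_X__X
X___X__XXXX_X
_X__XX__XX_X_
_XX___X___XXX
X__X__XX___X_
XX_XX___X__XX
X_X__X__XX__X
_XXX_XX___X__
count of X: 6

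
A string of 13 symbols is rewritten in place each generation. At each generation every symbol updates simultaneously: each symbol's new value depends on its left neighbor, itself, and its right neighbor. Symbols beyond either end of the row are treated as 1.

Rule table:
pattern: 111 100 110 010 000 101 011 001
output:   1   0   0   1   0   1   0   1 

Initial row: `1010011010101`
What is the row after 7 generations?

0110100111110
1001101011101
0010011101010
0110101011111
1001111101111
0010111010111
0111010111011

0111010111011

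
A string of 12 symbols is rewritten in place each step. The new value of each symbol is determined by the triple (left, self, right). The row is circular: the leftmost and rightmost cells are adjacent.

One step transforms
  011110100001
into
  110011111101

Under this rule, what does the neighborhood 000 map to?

1

At position 8 the neighborhood is 000; the next row has 1 there.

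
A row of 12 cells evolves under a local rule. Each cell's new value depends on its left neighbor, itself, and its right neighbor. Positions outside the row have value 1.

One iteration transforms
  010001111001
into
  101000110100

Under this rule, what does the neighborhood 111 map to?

1

At position 6 the neighborhood is 111; the next row has 1 there.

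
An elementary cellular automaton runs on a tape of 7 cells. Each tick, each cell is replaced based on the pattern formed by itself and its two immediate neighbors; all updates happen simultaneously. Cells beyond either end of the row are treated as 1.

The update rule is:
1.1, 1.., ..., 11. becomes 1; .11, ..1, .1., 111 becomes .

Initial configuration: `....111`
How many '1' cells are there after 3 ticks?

3

111....
..1111.
1....11
count of 1: 3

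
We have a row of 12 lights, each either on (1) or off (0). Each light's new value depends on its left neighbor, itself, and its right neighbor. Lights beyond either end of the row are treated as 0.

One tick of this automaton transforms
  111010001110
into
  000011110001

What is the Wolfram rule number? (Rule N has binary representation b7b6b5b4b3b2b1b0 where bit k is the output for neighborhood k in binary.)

23

position 1: 111 → 0  (bit 7 = 0)
position 2: 110 → 0  (bit 6 = 0)
position 3: 101 → 0  (bit 5 = 0)
position 5: 100 → 1  (bit 4 = 1)
position 0: 011 → 0  (bit 3 = 0)
position 4: 010 → 1  (bit 2 = 1)
position 7: 001 → 1  (bit 1 = 1)
position 6: 000 → 1  (bit 0 = 1)
bits b7..b0 = 00010111 = 23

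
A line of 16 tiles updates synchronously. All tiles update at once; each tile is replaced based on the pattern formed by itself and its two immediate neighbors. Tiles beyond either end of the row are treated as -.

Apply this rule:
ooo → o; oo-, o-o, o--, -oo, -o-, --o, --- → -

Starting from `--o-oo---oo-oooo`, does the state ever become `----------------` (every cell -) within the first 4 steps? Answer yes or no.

-------------oo-
----------------
all cells are - at step 2

yes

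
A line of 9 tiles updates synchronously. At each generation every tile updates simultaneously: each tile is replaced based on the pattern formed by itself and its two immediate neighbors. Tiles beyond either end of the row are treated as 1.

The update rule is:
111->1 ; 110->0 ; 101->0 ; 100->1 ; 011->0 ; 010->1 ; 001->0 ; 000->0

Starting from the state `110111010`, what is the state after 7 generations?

generation 1: 100010010
generation 2: 010011010
generation 3: 011000010
generation 4: 000100010
generation 5: 100110010
generation 6: 010001010
generation 7: 011001010

011001010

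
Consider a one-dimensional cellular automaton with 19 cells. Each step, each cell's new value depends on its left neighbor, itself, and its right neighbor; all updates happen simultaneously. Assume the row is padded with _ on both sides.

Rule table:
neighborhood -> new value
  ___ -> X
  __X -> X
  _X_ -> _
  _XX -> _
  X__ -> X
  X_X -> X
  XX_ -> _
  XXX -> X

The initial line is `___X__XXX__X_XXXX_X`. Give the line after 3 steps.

XXX_XX_X_XX_X_XX_X_
_X_X__X_X__X_X__X_X
X_X_XX_X_XX_X_XX_X_

X_X_XX_X_XX_X_XX_X_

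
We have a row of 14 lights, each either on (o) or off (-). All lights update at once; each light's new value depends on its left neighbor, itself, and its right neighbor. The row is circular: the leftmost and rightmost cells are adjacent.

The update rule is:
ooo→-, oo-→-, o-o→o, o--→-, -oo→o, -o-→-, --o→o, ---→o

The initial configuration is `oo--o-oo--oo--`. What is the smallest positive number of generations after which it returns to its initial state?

14

o--o-oo--oo--o
--o-oo--oo--oo
-o-oo--oo--oo-
o-oo--oo--oo--
-oo--oo--oo--o
oo--oo--oo--o-
o--oo--oo--o-o
--oo--oo--o-oo
-oo--oo--o-oo-
oo--oo--o-oo--
o--oo--o-oo--o
--oo--o-oo--oo
-oo--o-oo--oo-
oo--o-oo--oo--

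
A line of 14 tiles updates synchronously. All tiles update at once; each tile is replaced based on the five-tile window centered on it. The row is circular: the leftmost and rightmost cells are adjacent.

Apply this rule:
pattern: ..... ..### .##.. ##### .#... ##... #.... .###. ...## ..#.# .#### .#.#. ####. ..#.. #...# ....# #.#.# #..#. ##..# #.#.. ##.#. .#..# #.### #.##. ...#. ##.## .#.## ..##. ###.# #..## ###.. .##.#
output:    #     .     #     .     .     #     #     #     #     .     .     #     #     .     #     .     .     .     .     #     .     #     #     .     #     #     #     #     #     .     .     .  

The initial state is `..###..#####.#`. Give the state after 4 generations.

#..#......##.#
#....###.##.#.
#.#.#.###....#
...#.###.##.##

...#.###.##.##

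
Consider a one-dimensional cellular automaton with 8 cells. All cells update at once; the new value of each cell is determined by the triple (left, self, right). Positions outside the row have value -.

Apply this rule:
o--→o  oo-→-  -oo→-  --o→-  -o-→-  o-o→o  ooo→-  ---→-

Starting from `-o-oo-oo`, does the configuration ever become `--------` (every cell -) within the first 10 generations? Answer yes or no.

yes

generation 1: --o--o--
generation 2: ---o--o-
generation 3: ----o--o
generation 4: -----o--
generation 5: ------o-
generation 6: -------o
generation 7: --------
all cells are - at generation 7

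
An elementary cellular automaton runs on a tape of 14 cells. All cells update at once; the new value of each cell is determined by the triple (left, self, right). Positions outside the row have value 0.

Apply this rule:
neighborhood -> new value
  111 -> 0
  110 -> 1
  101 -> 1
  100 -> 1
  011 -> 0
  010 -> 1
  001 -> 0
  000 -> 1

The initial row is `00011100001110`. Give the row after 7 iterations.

11100011000111

iteration 1: 11000111100011
iteration 2: 01110000111001
iteration 3: 00011110001101
iteration 4: 11000011100111
iteration 5: 01111000110001
iteration 6: 00001110011101
iteration 7: 11100011000111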